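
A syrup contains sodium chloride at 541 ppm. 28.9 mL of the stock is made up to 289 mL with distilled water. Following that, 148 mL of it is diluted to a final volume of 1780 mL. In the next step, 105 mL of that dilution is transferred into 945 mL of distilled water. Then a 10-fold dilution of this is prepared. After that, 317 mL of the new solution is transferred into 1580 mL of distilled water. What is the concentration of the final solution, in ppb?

7.52 ppb

Overall dilution factor = 10 × 12.03 × 10 × 10 × 5.984 = 7.20 × 10⁴.
541 ppm / 7.20 × 10⁴ = 7.52 × 10⁻³ ppm = 7.52 ppb.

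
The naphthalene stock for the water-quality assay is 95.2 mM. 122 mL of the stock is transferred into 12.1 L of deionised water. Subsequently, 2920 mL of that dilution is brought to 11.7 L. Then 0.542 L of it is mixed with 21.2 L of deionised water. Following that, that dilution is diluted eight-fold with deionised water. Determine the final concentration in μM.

Overall dilution factor = 100.2 × 4.007 × 40.11 × 8 = 1.29 × 10⁵.
95.2 mM / 1.29 × 10⁵ = 7.39 × 10⁻⁴ mM = 0.739 μM.

0.739 μM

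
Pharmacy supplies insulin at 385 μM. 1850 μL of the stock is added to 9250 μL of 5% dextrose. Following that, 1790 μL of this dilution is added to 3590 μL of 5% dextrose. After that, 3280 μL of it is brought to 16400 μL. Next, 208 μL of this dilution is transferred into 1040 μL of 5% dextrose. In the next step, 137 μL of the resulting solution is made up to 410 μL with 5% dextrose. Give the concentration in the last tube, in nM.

238 nM

Overall dilution factor = 6 × 3.006 × 5 × 6 × 2.993 = 1619.
385 μM / 1619 = 0.238 μM = 238 nM.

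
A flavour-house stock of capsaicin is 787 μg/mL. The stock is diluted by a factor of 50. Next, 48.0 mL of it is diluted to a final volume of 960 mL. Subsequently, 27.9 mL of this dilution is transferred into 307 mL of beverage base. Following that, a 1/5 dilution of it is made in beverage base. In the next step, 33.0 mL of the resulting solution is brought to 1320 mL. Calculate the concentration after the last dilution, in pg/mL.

Overall dilution factor = 50 × 20 × 12.00 × 5 × 40 = 2.40 × 10⁶.
787 μg/mL / 2.40 × 10⁶ = 3.28 × 10⁻⁴ μg/mL = 328 pg/mL.

328 pg/mL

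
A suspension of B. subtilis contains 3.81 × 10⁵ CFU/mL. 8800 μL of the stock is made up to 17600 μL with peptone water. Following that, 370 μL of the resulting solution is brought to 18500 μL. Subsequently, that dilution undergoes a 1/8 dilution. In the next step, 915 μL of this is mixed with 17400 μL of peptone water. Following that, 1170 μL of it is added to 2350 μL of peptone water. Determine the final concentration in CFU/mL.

7.91 CFU/mL

Overall dilution factor = 2 × 50 × 8 × 20.02 × 3.009 = 4.82 × 10⁴.
3.81 × 10⁵ CFU/mL / 4.82 × 10⁴ = 7.91 CFU/mL.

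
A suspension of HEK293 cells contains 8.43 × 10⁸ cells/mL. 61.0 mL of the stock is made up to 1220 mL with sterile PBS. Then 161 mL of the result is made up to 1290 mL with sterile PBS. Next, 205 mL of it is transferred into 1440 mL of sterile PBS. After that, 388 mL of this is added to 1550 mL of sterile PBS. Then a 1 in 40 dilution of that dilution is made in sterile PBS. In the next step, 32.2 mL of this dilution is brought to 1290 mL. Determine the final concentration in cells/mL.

Overall dilution factor = 20 × 8.012 × 8.024 × 4.995 × 40 × 40.06 = 1.03 × 10⁷.
8.43 × 10⁸ cells/mL / 1.03 × 10⁷ = 81.9 cells/mL.

81.9 cells/mL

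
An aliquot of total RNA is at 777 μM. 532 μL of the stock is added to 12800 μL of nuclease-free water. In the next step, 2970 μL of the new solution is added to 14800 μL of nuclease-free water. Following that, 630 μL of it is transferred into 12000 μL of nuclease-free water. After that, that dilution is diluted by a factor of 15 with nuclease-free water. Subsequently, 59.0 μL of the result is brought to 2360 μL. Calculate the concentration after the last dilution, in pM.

431 pM

Overall dilution factor = 25.06 × 5.983 × 20.05 × 15 × 40 = 1.80 × 10⁶.
777 μM / 1.80 × 10⁶ = 4.31 × 10⁻⁴ μM = 431 pM.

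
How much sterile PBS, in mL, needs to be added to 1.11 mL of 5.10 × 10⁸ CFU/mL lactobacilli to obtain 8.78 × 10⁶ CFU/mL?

V₂ = C₁V₁/C₂ = 5.10 × 10⁸ × 1.11 / 8.78 × 10⁶ = 64.5 mL.
Diluent to add = V₂ − V₁ = 64.5 − 1.11 = 63.4 mL.

63.4 mL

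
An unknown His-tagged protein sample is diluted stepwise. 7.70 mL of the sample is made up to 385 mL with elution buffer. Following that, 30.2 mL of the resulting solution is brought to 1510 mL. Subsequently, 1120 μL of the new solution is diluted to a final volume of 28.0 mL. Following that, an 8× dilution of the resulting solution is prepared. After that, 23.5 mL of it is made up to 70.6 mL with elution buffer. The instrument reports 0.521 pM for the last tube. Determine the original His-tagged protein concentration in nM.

Overall dilution factor = 50 × 50 × 25 × 8 × 3.004 = 1.50 × 10⁶.
Original = 0.521 pM × 1.50 × 10⁶ = 7.83 × 10⁵ pM = 783 nM.

783 nM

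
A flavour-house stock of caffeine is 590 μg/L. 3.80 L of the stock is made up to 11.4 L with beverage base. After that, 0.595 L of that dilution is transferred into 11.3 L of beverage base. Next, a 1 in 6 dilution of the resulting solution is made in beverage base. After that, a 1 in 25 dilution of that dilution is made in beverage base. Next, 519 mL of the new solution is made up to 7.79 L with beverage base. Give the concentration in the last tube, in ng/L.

4.37 ng/L

Overall dilution factor = 3 × 19.99 × 6 × 25 × 15.01 = 1.35 × 10⁵.
590 μg/L / 1.35 × 10⁵ = 4.37 × 10⁻³ μg/L = 4.37 ng/L.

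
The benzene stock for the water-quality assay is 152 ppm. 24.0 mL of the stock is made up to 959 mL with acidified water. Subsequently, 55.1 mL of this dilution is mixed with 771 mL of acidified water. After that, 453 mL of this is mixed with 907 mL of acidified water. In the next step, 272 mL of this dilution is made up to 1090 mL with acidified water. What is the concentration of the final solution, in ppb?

Overall dilution factor = 39.96 × 14.99 × 3.002 × 4.007 = 7208.
152 ppm / 7208 = 0.0211 ppm = 21.1 ppb.

21.1 ppb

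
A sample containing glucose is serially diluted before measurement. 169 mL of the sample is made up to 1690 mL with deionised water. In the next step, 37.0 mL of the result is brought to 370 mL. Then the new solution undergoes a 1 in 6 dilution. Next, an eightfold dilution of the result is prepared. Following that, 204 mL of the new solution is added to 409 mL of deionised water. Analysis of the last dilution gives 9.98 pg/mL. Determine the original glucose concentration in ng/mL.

144 ng/mL

Overall dilution factor = 10 × 10 × 6 × 8 × 3.005 = 1.44 × 10⁴.
Original = 9.98 pg/mL × 1.44 × 10⁴ = 1.44 × 10⁵ pg/mL = 144 ng/mL.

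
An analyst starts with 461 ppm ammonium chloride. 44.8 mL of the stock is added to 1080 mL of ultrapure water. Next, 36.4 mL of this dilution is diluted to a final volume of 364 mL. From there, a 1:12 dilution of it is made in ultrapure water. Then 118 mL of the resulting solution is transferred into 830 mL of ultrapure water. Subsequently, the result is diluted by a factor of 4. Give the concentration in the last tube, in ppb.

4.76 ppb

Overall dilution factor = 25.11 × 10 × 12 × 8.034 × 4 = 9.68 × 10⁴.
461 ppm / 9.68 × 10⁴ = 4.76 × 10⁻³ ppm = 4.76 ppb.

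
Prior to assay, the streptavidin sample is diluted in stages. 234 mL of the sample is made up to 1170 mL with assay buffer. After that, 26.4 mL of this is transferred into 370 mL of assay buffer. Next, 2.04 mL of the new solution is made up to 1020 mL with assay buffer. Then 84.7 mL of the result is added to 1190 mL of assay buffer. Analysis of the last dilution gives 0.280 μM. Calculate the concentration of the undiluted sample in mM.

Overall dilution factor = 5 × 15.02 × 500 × 15.05 = 5.65 × 10⁵.
Original = 0.280 μM × 5.65 × 10⁵ = 1.58 × 10⁵ μM = 158 mM.

158 mM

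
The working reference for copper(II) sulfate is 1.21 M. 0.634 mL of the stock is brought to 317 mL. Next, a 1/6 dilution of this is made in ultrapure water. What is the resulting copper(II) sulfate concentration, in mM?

Overall dilution factor = 500 × 6 = 3000.
1.21 M / 3000 = 4.03 × 10⁻⁴ M = 0.403 mM.

0.403 mM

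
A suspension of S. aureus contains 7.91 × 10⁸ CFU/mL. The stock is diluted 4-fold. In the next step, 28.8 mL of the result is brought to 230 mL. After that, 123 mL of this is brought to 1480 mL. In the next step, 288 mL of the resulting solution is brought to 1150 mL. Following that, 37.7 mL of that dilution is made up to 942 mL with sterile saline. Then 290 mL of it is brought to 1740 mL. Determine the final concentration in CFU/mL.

3440 CFU/mL

Overall dilution factor = 4 × 7.986 × 12.03 × 3.993 × 24.99 × 6 = 2.30 × 10⁵.
7.91 × 10⁸ CFU/mL / 2.30 × 10⁵ = 3440 CFU/mL.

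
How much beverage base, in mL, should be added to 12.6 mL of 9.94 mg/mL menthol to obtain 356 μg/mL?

339 mL

356 μg/mL = 0.356 mg/mL.
V₂ = C₁V₁/C₂ = 9.94 × 12.6 / 0.356 = 352 mL.
Diluent to add = V₂ − V₁ = 352 − 12.6 = 339 mL.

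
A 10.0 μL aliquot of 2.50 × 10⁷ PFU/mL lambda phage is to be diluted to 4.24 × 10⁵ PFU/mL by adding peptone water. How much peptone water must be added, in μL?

580 μL

V₂ = C₁V₁/C₂ = 2.50 × 10⁷ × 10.0 / 4.24 × 10⁵ = 590 μL.
Diluent to add = V₂ − V₁ = 590 − 10.0 = 580 μL.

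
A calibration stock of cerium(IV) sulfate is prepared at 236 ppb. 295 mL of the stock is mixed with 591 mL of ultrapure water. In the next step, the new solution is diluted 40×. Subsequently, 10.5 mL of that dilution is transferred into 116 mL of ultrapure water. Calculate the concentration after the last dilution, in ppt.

163 ppt

Overall dilution factor = 3.003 × 40 × 12.05 = 1447.
236 ppb / 1447 = 0.163 ppb = 163 ppt.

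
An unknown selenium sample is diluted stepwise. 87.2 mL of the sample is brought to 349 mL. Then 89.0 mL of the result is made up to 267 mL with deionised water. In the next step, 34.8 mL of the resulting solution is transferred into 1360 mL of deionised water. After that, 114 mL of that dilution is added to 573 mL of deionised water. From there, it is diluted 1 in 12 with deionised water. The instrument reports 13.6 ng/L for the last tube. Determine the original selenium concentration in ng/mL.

473 ng/mL

Overall dilution factor = 4.002 × 3 × 40.08 × 6.026 × 12 = 3.48 × 10⁴.
Original = 13.6 ng/L × 3.48 × 10⁴ = 4.73 × 10⁵ ng/L = 473 ng/mL.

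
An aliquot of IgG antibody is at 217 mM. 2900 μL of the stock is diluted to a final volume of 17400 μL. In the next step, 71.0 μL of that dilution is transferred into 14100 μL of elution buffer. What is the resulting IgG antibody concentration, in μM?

Overall dilution factor = 6 × 199.6 = 1198.
217 mM / 1198 = 0.181 mM = 181 μM.

181 μM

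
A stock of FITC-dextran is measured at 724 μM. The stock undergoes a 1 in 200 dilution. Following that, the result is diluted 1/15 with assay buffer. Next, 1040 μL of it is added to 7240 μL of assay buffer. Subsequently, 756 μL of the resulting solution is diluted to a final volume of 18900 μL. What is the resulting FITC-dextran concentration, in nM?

Overall dilution factor = 200 × 15 × 7.962 × 25 = 5.97 × 10⁵.
724 μM / 5.97 × 10⁵ = 1.21 × 10⁻³ μM = 1.21 nM.

1.21 nM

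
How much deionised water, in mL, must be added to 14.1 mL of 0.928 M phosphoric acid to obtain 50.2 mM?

247 mL

50.2 mM = 0.0502 M.
V₂ = C₁V₁/C₂ = 0.928 × 14.1 / 0.0502 = 261 mL.
Diluent to add = V₂ − V₁ = 261 − 14.1 = 247 mL.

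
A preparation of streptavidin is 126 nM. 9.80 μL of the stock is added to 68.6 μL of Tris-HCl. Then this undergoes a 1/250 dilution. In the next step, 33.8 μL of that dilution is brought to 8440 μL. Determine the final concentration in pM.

Overall dilution factor = 8 × 250 × 249.7 = 4.99 × 10⁵.
126 nM / 4.99 × 10⁵ = 2.52 × 10⁻⁴ nM = 0.252 pM.

0.252 pM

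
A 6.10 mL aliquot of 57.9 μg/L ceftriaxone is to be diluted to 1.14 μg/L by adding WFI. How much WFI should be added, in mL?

V₂ = C₁V₁/C₂ = 57.9 × 6.10 / 1.14 = 310 mL.
Diluent to add = V₂ − V₁ = 310 − 6.10 = 304 mL.

304 mL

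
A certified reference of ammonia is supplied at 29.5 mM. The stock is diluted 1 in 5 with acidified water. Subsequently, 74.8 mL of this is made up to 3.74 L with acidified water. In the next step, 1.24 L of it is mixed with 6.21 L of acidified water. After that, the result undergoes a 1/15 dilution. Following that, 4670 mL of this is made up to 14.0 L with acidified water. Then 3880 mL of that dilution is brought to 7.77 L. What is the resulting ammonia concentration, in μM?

Overall dilution factor = 5 × 50 × 6.008 × 15 × 2.998 × 2.003 = 1.35 × 10⁵.
29.5 mM / 1.35 × 10⁵ = 2.18 × 10⁻⁴ mM = 0.218 μM.

0.218 μM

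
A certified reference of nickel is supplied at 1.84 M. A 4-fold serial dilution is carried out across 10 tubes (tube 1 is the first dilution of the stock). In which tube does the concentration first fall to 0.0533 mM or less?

tube 8

Tube n has concentration 1.84 M / 4ⁿ.
Need 4ⁿ ≥ 1.84 M / 0.0533 mM = 3.45 × 10⁴, so n ≥ 7.54.
First such tube: n = 8.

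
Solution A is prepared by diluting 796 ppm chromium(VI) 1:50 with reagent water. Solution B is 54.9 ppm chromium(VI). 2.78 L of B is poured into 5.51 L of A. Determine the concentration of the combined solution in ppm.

29.0 ppm

C_A = 796 ppm / 50 = 15.9 ppm.
C_mix = (C_A·V_A + C_B·V_B)/(V_A + V_B) = (15.9×5.51 + 54.9×2.78) / 8.290 = 29.0 ppm.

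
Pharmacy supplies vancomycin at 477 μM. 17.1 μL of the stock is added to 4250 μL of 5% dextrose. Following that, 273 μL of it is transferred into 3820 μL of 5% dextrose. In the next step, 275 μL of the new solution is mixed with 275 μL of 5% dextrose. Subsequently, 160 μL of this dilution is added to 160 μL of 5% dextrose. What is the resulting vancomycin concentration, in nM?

Overall dilution factor = 249.5 × 14.99 × 2 × 2 = 1.50 × 10⁴.
477 μM / 1.50 × 10⁴ = 0.0319 μM = 31.9 nM.

31.9 nM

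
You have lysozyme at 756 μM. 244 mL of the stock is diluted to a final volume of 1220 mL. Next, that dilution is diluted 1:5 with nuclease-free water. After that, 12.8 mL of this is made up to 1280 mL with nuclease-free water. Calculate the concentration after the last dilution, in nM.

302 nM

Overall dilution factor = 5 × 5 × 100 = 2500.
756 μM / 2500 = 0.302 μM = 302 nM.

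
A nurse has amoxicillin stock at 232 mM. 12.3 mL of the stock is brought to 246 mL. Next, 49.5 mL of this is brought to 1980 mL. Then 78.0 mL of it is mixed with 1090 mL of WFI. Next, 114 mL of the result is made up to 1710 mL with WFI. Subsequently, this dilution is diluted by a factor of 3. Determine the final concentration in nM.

430 nM

Overall dilution factor = 20 × 40 × 14.97 × 15 × 3 = 5.39 × 10⁵.
232 mM / 5.39 × 10⁵ = 4.30 × 10⁻⁴ mM = 430 nM.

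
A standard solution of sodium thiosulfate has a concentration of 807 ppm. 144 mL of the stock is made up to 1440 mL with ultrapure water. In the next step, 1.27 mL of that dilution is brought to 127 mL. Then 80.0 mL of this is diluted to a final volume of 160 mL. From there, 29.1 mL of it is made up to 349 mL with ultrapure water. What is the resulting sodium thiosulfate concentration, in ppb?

33.6 ppb

Overall dilution factor = 10 × 100 × 2 × 11.99 = 2.40 × 10⁴.
807 ppm / 2.40 × 10⁴ = 0.0336 ppm = 33.6 ppb.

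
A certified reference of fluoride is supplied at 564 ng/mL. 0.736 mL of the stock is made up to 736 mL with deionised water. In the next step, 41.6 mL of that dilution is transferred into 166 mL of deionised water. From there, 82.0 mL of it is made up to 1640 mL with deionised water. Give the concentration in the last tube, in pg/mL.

Overall dilution factor = 1000 × 4.990 × 20 = 9.98 × 10⁴.
564 ng/mL / 9.98 × 10⁴ = 5.65 × 10⁻³ ng/mL = 5.65 pg/mL.

5.65 pg/mL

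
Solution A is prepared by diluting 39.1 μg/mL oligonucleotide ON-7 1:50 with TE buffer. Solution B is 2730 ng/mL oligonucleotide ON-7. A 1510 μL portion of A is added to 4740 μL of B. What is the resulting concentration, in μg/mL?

2.26 μg/mL

C_A = 39.1 μg/mL / 50 = 0.782 μg/mL.
C_B = 2730 ng/mL = 2.73 μg/mL.
C_mix = (C_A·V_A + C_B·V_B)/(V_A + V_B) = (0.782×1510 + 2.73×4740) / 6250 = 2.26 μg/mL.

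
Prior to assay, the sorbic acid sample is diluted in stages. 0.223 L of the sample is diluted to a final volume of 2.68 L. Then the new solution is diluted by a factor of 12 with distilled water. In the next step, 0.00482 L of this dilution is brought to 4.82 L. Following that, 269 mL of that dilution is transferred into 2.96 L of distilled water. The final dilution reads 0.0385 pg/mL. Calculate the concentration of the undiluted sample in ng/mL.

66.6 ng/mL

Overall dilution factor = 12.02 × 12 × 1000 × 12.00 = 1.73 × 10⁶.
Original = 0.0385 pg/mL × 1.73 × 10⁶ = 6.66 × 10⁴ pg/mL = 66.6 ng/mL.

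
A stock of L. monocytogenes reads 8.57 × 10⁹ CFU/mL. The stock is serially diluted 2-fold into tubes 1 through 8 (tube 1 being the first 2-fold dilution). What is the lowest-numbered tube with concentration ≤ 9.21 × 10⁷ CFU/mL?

tube 7

Tube n has concentration 8.57 × 10⁹ CFU/mL / 2ⁿ.
Need 2ⁿ ≥ 8.57 × 10⁹ CFU/mL / 9.21 × 10⁷ CFU/mL = 93.1, so n ≥ 6.54.
First such tube: n = 7.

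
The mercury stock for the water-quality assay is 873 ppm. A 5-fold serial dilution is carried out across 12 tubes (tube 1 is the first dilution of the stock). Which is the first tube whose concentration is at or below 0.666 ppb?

Tube n has concentration 873 ppm / 5ⁿ.
Need 5ⁿ ≥ 873 ppm / 0.666 ppb = 1.31 × 10⁶, so n ≥ 8.75.
First such tube: n = 9.

tube 9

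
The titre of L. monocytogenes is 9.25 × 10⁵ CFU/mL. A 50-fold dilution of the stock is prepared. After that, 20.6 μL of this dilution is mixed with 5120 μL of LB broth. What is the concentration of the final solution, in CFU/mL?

74.1 CFU/mL

Overall dilution factor = 50 × 249.5 = 1.25 × 10⁴.
9.25 × 10⁵ CFU/mL / 1.25 × 10⁴ = 74.1 CFU/mL.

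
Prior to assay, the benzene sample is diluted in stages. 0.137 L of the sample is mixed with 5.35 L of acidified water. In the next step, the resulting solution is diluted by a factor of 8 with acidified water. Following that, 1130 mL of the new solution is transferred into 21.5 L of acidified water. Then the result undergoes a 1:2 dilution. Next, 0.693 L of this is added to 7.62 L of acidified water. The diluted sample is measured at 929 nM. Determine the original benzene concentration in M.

0.143 M

Overall dilution factor = 40.05 × 8 × 20.03 × 2 × 12.00 = 1.54 × 10⁵.
Original = 929 nM × 1.54 × 10⁵ = 1.43 × 10⁸ nM = 0.143 M.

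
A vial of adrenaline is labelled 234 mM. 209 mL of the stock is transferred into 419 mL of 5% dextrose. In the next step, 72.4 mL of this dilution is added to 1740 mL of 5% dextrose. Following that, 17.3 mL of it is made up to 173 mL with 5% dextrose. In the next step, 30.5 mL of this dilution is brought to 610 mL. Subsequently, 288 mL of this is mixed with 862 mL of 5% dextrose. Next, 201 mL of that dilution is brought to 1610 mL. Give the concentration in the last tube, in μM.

0.486 μM

Overall dilution factor = 3.005 × 25.03 × 10 × 20 × 3.993 × 8.010 = 4.81 × 10⁵.
234 mM / 4.81 × 10⁵ = 4.86 × 10⁻⁴ mM = 0.486 μM.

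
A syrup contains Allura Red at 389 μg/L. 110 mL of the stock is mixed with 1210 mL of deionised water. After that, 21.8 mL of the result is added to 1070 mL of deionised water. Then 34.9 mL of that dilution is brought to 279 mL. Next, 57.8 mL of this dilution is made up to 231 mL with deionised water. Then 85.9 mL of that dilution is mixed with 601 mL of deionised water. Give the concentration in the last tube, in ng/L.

2.53 ng/L

Overall dilution factor = 12 × 50.08 × 7.994 × 3.997 × 7.997 = 1.54 × 10⁵.
389 μg/L / 1.54 × 10⁵ = 2.53 × 10⁻³ μg/L = 2.53 ng/L.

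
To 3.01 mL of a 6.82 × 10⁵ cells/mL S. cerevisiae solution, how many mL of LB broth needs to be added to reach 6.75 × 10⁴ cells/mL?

V₂ = C₁V₁/C₂ = 6.82 × 10⁵ × 3.01 / 6.75 × 10⁴ = 30.4 mL.
Diluent to add = V₂ − V₁ = 30.4 − 3.01 = 27.4 mL.

27.4 mL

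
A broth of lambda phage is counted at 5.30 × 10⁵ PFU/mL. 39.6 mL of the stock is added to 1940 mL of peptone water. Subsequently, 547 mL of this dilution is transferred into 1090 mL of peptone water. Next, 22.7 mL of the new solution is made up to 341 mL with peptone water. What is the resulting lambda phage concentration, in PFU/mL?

236 PFU/mL

Overall dilution factor = 49.99 × 2.993 × 15.02 = 2247.
5.30 × 10⁵ PFU/mL / 2247 = 236 PFU/mL.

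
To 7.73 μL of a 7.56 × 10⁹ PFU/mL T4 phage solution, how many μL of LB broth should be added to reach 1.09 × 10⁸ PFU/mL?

528 μL

V₂ = C₁V₁/C₂ = 7.56 × 10⁹ × 7.73 / 1.09 × 10⁸ = 536 μL.
Diluent to add = V₂ − V₁ = 536 − 7.73 = 528 μL.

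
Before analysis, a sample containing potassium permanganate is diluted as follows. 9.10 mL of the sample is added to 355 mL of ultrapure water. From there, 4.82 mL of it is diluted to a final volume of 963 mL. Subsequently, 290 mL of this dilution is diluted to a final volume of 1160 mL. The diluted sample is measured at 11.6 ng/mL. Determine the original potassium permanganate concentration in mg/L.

Overall dilution factor = 40.01 × 199.8 × 4 = 3.20 × 10⁴.
Original = 11.6 ng/mL × 3.20 × 10⁴ = 3.71 × 10⁵ ng/mL = 371 mg/L.

371 mg/L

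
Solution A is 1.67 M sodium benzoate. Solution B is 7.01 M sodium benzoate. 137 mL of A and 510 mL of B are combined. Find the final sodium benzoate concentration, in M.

5.88 M

C_mix = (C_A·V_A + C_B·V_B)/(V_A + V_B) = (1.67×137 + 7.01×510) / 647.0 = 5.88 M.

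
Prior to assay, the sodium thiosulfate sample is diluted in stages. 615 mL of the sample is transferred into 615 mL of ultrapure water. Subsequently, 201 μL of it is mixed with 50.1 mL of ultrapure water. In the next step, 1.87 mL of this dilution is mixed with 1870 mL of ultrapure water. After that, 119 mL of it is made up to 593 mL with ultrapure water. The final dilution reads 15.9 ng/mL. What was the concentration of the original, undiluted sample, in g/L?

39.7 g/L

Overall dilution factor = 2 × 250.3 × 1001 × 4.983 = 2.50 × 10⁶.
Original = 15.9 ng/mL × 2.50 × 10⁶ = 3.97 × 10⁷ ng/mL = 39.7 g/L.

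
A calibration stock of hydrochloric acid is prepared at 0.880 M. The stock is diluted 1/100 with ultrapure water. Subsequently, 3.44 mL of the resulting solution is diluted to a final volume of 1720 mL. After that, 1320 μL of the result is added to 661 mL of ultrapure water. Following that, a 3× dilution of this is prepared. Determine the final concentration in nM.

Overall dilution factor = 100 × 500 × 501.8 × 3 = 7.53 × 10⁷.
0.880 M / 7.53 × 10⁷ = 1.17 × 10⁻⁸ M = 11.7 nM.

11.7 nM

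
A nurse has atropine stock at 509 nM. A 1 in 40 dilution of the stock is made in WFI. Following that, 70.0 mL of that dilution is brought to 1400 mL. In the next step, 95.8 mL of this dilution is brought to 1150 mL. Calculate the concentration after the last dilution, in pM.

Overall dilution factor = 40 × 20 × 12.00 = 9603.
509 nM / 9603 = 0.0530 nM = 53.0 pM.

53.0 pM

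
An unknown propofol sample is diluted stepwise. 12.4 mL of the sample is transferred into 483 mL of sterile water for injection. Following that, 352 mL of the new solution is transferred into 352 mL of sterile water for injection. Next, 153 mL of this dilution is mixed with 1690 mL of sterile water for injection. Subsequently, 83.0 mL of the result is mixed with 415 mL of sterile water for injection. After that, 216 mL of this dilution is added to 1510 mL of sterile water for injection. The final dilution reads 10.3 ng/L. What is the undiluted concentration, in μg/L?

Overall dilution factor = 39.95 × 2 × 12.05 × 6 × 7.991 = 4.61 × 10⁴.
Original = 10.3 ng/L × 4.61 × 10⁴ = 4.75 × 10⁵ ng/L = 475 μg/L.

475 μg/L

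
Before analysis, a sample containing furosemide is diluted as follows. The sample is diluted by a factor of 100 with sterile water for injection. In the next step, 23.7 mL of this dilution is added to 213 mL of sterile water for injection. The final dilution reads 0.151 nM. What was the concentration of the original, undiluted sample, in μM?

Overall dilution factor = 100 × 9.987 = 999.
Original = 0.151 nM × 999 = 151 nM = 0.151 μM.

0.151 μM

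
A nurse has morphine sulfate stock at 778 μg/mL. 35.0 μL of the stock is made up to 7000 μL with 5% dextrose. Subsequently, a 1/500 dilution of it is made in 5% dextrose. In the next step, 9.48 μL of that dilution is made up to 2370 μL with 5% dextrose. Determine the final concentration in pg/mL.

Overall dilution factor = 200 × 500 × 250 = 2.50 × 10⁷.
778 μg/mL / 2.50 × 10⁷ = 3.11 × 10⁻⁵ μg/mL = 31.1 pg/mL.

31.1 pg/mL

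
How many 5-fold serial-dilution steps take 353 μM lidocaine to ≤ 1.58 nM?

8

Need 5ⁿ ≥ 2.23 × 10⁵, so n ≥ log(2.23 × 10⁵)/log(5) = 7.65.
Minimum whole steps: n = 8.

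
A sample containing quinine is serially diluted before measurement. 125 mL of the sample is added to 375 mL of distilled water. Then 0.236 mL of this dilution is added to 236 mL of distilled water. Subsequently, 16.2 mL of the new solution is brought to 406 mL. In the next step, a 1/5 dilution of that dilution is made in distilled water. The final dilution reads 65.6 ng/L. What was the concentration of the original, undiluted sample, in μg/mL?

Overall dilution factor = 4 × 1001 × 25.06 × 5 = 5.02 × 10⁵.
Original = 65.6 ng/L × 5.02 × 10⁵ = 3.29 × 10⁷ ng/L = 32.9 μg/mL.

32.9 μg/mL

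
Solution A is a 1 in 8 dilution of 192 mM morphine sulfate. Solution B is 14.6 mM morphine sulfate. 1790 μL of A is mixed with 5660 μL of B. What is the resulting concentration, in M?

0.0169 M

C_A = 192 mM / 8 = 24.0 mM.
C_mix = (C_A·V_A + C_B·V_B)/(V_A + V_B) = (24.0×1790 + 14.6×5660) / 7450 = 16.9 mM = 0.0169 M.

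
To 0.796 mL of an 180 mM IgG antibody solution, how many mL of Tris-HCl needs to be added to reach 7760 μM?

17.7 mL

7760 μM = 7.76 mM.
V₂ = C₁V₁/C₂ = 180 × 0.796 / 7.76 = 18.5 mL.
Diluent to add = V₂ − V₁ = 18.5 − 0.796 = 17.7 mL.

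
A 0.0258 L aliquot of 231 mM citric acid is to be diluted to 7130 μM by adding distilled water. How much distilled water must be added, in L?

0.810 L

7130 μM = 7.13 mM.
V₂ = C₁V₁/C₂ = 231 × 0.0258 / 7.13 = 0.836 L.
Diluent to add = V₂ − V₁ = 0.836 − 0.0258 = 0.810 L.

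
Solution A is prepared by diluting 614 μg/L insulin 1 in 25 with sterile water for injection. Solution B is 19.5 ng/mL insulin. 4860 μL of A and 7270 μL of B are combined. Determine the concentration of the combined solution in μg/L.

C_A = 614 μg/L / 25 = 24.6 μg/L.
C_B = 19.5 ng/mL = 19.5 μg/L.
C_mix = (C_A·V_A + C_B·V_B)/(V_A + V_B) = (24.6×4860 + 19.5×7270) / 12130 = 21.5 μg/L.

21.5 μg/L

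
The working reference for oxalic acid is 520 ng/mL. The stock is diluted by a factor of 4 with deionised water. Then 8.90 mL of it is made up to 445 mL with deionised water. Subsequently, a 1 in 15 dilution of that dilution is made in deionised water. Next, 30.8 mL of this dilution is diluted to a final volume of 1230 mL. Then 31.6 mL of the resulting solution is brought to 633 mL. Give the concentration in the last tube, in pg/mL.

0.217 pg/mL

Overall dilution factor = 4 × 50 × 15 × 39.94 × 20.03 = 2.40 × 10⁶.
520 ng/mL / 2.40 × 10⁶ = 2.17 × 10⁻⁴ ng/mL = 0.217 pg/mL.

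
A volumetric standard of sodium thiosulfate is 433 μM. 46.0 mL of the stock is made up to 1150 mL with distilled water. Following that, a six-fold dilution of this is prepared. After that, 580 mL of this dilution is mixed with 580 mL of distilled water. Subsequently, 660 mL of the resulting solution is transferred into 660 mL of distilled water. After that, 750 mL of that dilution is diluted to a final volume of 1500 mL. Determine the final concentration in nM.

361 nM

Overall dilution factor = 25 × 6 × 2 × 2 × 2 = 1200.
433 μM / 1200 = 0.361 μM = 361 nM.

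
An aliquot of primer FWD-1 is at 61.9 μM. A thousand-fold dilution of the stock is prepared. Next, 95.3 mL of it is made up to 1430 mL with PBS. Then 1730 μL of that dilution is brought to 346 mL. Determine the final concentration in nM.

0.0206 nM

Overall dilution factor = 1000 × 15.01 × 200 = 3.00 × 10⁶.
61.9 μM / 3.00 × 10⁶ = 2.06 × 10⁻⁵ μM = 0.0206 nM.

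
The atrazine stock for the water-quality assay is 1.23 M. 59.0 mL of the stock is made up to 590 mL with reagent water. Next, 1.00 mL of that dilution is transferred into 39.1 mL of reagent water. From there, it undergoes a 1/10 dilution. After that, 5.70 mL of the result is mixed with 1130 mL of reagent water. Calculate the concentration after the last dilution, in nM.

Overall dilution factor = 10 × 40.10 × 10 × 199.2 = 7.99 × 10⁵.
1.23 M / 7.99 × 10⁵ = 1.54 × 10⁻⁶ M = 1540 nM.

1540 nM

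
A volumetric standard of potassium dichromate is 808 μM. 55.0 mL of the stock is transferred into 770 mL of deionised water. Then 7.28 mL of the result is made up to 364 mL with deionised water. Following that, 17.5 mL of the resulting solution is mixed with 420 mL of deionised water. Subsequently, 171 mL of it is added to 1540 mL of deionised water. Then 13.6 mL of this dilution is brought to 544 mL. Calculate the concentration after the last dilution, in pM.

Overall dilution factor = 15 × 50 × 25 × 10.01 × 40 = 7.50 × 10⁶.
808 μM / 7.50 × 10⁶ = 1.08 × 10⁻⁴ μM = 108 pM.

108 pM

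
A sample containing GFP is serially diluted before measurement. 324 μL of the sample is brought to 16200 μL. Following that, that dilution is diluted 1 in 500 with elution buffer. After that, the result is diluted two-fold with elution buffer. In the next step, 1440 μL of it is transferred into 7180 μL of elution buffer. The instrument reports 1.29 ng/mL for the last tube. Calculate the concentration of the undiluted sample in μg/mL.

Overall dilution factor = 50 × 500 × 2 × 5.986 = 2.99 × 10⁵.
Original = 1.29 ng/mL × 2.99 × 10⁵ = 3.86 × 10⁵ ng/mL = 386 μg/mL.

386 μg/mL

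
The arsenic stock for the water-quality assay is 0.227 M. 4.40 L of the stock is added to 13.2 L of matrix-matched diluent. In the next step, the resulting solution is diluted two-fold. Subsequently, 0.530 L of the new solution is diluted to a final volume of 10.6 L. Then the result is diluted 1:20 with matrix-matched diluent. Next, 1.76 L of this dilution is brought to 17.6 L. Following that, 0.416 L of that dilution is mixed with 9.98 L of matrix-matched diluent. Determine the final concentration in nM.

284 nM

Overall dilution factor = 4 × 2 × 20 × 20 × 10 × 24.99 = 8.00 × 10⁵.
0.227 M / 8.00 × 10⁵ = 2.84 × 10⁻⁷ M = 284 nM.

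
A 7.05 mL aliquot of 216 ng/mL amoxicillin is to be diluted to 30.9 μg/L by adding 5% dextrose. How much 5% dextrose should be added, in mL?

30.9 μg/L = 30.9 ng/mL.
V₂ = C₁V₁/C₂ = 216 × 7.05 / 30.9 = 49.3 mL.
Diluent to add = V₂ − V₁ = 49.3 − 7.05 = 42.2 mL.

42.2 mL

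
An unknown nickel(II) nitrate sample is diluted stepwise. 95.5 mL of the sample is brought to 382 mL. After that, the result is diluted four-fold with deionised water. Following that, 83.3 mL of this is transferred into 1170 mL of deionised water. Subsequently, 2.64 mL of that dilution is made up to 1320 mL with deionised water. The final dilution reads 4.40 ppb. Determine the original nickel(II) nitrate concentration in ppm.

530 ppm

Overall dilution factor = 4 × 4 × 15.05 × 500 = 1.20 × 10⁵.
Original = 4.40 ppb × 1.20 × 10⁵ = 5.30 × 10⁵ ppb = 530 ppm.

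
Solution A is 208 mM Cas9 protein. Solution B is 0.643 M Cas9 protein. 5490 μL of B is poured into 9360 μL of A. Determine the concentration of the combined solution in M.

C_B = 0.643 M = 643 mM.
C_mix = (C_A·V_A + C_B·V_B)/(V_A + V_B) = (208×9360 + 643×5490) / 14850 = 369 mM = 0.369 M.

0.369 M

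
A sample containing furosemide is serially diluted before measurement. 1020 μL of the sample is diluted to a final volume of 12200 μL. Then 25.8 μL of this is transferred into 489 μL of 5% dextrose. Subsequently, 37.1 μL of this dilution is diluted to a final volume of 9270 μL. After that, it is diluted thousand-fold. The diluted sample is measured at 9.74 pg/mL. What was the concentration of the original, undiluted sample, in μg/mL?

581 μg/mL

Overall dilution factor = 11.96 × 19.95 × 249.9 × 1000 = 5.96 × 10⁷.
Original = 9.74 pg/mL × 5.96 × 10⁷ = 5.81 × 10⁸ pg/mL = 581 μg/mL.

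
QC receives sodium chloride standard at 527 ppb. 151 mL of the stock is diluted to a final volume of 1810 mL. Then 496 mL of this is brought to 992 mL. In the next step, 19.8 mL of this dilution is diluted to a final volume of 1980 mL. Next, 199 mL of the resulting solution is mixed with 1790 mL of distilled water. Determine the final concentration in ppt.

Overall dilution factor = 11.99 × 2 × 100 × 9.995 = 2.40 × 10⁴.
527 ppb / 2.40 × 10⁴ = 0.0220 ppb = 22.0 ppt.

22.0 ppt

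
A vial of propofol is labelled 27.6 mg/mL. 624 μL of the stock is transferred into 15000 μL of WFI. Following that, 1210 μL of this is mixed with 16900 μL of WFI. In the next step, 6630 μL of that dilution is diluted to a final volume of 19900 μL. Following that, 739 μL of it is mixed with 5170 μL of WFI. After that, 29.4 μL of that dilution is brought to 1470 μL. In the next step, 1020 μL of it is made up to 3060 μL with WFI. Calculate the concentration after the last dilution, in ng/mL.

20.5 ng/mL

Overall dilution factor = 25.04 × 14.97 × 3.002 × 7.996 × 50 × 3 = 1.35 × 10⁶.
27.6 mg/mL / 1.35 × 10⁶ = 2.05 × 10⁻⁵ mg/mL = 20.5 ng/mL.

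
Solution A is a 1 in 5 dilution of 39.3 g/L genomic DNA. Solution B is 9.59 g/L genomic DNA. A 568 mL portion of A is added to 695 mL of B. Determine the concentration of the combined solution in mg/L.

8810 mg/L

C_A = 39.3 g/L / 5 = 7.86 g/L.
C_mix = (C_A·V_A + C_B·V_B)/(V_A + V_B) = (7.86×568 + 9.59×695) / 1263 = 8.81 g/L = 8810 mg/L.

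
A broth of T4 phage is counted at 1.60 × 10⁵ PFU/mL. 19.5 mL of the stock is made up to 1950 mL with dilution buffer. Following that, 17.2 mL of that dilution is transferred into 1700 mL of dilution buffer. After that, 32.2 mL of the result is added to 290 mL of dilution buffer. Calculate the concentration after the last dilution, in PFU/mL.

1.60 PFU/mL

Overall dilution factor = 100 × 99.84 × 10.01 = 9.99 × 10⁴.
1.60 × 10⁵ PFU/mL / 9.99 × 10⁴ = 1.60 PFU/mL.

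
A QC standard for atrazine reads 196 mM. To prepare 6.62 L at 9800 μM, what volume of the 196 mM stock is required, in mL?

331 mL

9800 μM = 9.80 mM.
V₁ = C₂V₂/C₁ = 9.80 × 6.62 / 196 = 0.331 L = 331 mL.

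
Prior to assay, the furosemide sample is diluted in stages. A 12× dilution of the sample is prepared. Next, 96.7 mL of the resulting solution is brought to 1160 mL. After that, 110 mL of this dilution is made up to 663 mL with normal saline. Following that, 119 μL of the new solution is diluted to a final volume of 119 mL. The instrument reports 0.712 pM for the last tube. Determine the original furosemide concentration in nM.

Overall dilution factor = 12 × 12.00 × 6.027 × 1000 = 8.68 × 10⁵.
Original = 0.712 pM × 8.68 × 10⁵ = 6.18 × 10⁵ pM = 618 nM.

618 nM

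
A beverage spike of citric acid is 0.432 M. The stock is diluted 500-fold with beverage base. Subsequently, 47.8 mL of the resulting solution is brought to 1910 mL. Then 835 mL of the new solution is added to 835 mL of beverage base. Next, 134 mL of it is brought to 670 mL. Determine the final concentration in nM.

2160 nM

Overall dilution factor = 500 × 39.96 × 2 × 5 = 2.00 × 10⁵.
0.432 M / 2.00 × 10⁵ = 2.16 × 10⁻⁶ M = 2160 nM.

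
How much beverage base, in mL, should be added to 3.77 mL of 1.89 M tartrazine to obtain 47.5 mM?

47.5 mM = 0.0475 M.
V₂ = C₁V₁/C₂ = 1.89 × 3.77 / 0.0475 = 150 mL.
Diluent to add = V₂ − V₁ = 150 − 3.77 = 146 mL.

146 mL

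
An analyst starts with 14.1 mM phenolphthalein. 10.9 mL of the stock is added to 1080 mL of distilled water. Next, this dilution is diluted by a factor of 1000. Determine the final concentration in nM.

141 nM

Overall dilution factor = 100.1 × 1000 = 1.00 × 10⁵.
14.1 mM / 1.00 × 10⁵ = 1.41 × 10⁻⁴ mM = 141 nM.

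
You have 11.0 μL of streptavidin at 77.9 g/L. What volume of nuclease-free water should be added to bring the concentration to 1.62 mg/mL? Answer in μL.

518 μL

1.62 mg/mL = 1.62 g/L.
V₂ = C₁V₁/C₂ = 77.9 × 11.0 / 1.62 = 529 μL.
Diluent to add = V₂ − V₁ = 529 − 11.0 = 518 μL.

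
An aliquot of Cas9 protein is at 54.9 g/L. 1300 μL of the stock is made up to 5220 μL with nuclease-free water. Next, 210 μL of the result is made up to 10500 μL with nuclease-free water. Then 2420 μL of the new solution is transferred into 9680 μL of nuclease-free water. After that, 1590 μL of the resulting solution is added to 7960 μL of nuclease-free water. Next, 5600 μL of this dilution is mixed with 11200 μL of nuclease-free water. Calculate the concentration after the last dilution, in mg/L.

Overall dilution factor = 4.015 × 50 × 5 × 6.006 × 3 = 1.81 × 10⁴.
54.9 g/L / 1.81 × 10⁴ = 3.04 × 10⁻³ g/L = 3.04 mg/L.

3.04 mg/L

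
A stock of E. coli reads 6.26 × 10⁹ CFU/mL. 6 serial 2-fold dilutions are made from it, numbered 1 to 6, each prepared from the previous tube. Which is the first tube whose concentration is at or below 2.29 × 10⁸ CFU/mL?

tube 5

Tube n has concentration 6.26 × 10⁹ CFU/mL / 2ⁿ.
Need 2ⁿ ≥ 6.26 × 10⁹ CFU/mL / 2.29 × 10⁸ CFU/mL = 27.3, so n ≥ 4.77.
First such tube: n = 5.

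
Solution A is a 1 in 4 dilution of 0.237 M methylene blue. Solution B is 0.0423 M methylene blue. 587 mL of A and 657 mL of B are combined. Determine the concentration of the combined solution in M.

0.0503 M

C_A = 0.237 M / 4 = 0.0592 M.
C_mix = (C_A·V_A + C_B·V_B)/(V_A + V_B) = (0.0592×587 + 0.0423×657) / 1244 = 0.0503 M.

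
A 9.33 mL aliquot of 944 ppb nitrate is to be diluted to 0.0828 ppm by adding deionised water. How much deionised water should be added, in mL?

0.0828 ppm = 82.8 ppb.
V₂ = C₁V₁/C₂ = 944 × 9.33 / 82.8 = 106 mL.
Diluent to add = V₂ − V₁ = 106 − 9.33 = 97.0 mL.

97.0 mL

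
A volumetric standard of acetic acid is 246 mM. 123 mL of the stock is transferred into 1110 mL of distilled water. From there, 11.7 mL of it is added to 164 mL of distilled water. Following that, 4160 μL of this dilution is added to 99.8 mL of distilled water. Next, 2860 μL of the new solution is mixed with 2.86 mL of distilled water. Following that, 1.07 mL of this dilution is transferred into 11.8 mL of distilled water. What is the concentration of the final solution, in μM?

2.72 μM

Overall dilution factor = 10.02 × 15.02 × 24.99 × 2 × 12.03 = 9.05 × 10⁴.
246 mM / 9.05 × 10⁴ = 2.72 × 10⁻³ mM = 2.72 μM.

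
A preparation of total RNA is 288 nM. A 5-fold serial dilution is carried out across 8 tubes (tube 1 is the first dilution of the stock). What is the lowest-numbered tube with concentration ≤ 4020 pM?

tube 3

Tube n has concentration 288 nM / 5ⁿ.
Need 5ⁿ ≥ 288 nM / 4020 pM = 71.6, so n ≥ 2.65.
First such tube: n = 3.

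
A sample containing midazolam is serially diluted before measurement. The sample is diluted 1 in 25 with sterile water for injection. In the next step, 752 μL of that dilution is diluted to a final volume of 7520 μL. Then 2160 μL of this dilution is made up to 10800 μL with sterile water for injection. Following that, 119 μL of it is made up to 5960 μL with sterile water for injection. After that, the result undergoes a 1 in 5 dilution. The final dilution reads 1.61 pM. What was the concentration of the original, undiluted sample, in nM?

Overall dilution factor = 25 × 10 × 5 × 50.08 × 5 = 3.13 × 10⁵.
Original = 1.61 pM × 3.13 × 10⁵ = 5.04 × 10⁵ pM = 504 nM.

504 nM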